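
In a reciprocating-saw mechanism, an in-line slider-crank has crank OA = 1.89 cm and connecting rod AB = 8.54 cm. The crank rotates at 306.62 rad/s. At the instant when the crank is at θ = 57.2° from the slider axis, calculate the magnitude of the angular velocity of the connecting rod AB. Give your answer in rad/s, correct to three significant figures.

37.4

ω = 306.6 rad/s
The rod makes angle φ with the slider axis where L sinφ = r sinθ; differentiating, L cosφ·φ̇ = r ω cosθ.
L cosφ = √(L² − r² sin²θ) = 0.083909 m.
|ω_rod| = r ω |cosθ| / √(L² − r² sin²θ) = 0.0189·306.6·0.54171/0.083909 = 37.413 rad/s.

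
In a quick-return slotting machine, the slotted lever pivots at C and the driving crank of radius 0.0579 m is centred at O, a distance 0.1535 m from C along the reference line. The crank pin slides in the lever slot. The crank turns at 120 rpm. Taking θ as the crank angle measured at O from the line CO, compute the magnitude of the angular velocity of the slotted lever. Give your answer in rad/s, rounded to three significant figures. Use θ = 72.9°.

2.33

ω = 12.57 rad/s (from 120 rpm).
Crank pin A relative to C: A = (d + r cosθ, r sinθ); lever angle φ = atan2(r sinθ, d + r cosθ).
Differentiating tanφ: φ̇ = rω(d cosθ + r)/(d² + r² + 2dr cosθ).
d² + r² + 2dr cosθ = |CA|² = 0.0321413 m²;  d cosθ + r = +0.10304 m.
|ω_lever| = |0.0579·12.57·+0.10304| / 0.0321413 = 2.3324 rad/s.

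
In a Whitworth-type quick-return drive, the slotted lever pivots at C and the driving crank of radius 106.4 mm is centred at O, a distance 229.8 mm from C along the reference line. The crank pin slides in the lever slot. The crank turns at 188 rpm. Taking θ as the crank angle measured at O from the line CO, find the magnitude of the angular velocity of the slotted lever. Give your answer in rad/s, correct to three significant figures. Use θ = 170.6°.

ω = 19.69 rad/s (from 188 rpm).
Crank pin A relative to C: A = (d + r cosθ, r sinθ); lever angle φ = atan2(r sinθ, d + r cosθ).
Differentiating tanφ: φ̇ = rω(d cosθ + r)/(d² + r² + 2dr cosθ).
d² + r² + 2dr cosθ = |CA|² = 0.0158842 m²;  d cosθ + r = -0.12031 m.
|ω_lever| = |0.1064·19.69·-0.12031| / 0.0158842 = 15.866 rad/s.

15.9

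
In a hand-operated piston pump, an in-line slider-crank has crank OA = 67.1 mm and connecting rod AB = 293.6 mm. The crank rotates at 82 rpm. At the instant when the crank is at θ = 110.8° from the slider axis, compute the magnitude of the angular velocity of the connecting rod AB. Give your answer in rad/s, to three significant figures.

ω = 8.587 rad/s (converted from 82 rpm).
The rod makes angle φ with the slider axis where L sinφ = r sinθ; differentiating, L cosφ·φ̇ = r ω cosθ.
L cosφ = √(L² − r² sin²θ) = 0.28682 m.
|ω_rod| = r ω |cosθ| / √(L² − r² sin²θ) = 0.0671·8.587·0.35511/0.28682 = 0.71337 rad/s.

0.713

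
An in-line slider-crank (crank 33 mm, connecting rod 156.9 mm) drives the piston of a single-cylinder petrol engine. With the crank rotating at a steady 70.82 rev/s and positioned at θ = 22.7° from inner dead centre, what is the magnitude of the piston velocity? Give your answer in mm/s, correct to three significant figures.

ω = 2π·70.8 = 445 rad/s
For an in-line slider-crank, x = r cosθ + √(L² − r² sin²θ), so v = −rω sinθ·[1 + r cosθ/√(L² − r² sin²θ)].
With r = 0.033 m, L = 0.1569 m, θ = 22.7°: √(L² − r² sin²θ) = 0.15638 m.
v = −0.033·445·0.38591·[1 + 0.033·0.92254/0.15638] = -6.7699 m/s.
|v| = 6.7699 m/s = 6769.9 mm/s.

6770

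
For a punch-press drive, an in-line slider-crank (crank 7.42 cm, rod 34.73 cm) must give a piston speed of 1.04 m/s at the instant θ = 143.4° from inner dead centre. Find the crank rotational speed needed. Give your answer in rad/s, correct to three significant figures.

28.4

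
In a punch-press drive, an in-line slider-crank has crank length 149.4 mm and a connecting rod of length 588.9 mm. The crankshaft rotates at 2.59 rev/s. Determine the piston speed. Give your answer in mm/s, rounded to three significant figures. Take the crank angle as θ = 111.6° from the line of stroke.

ω = 2π·2.59 = 16.27 rad/s
For an in-line slider-crank, x = r cosθ + √(L² − r² sin²θ), so v = −rω sinθ·[1 + r cosθ/√(L² − r² sin²θ)].
With r = 0.1494 m, L = 0.5889 m, θ = 111.6°: √(L² − r² sin²θ) = 0.57228 m.
v = −0.1494·16.27·0.92978·[1 + 0.1494·-0.36812/0.57228] = -2.0433 m/s.
|v| = 2.0433 m/s = 2043.3 mm/s.

2040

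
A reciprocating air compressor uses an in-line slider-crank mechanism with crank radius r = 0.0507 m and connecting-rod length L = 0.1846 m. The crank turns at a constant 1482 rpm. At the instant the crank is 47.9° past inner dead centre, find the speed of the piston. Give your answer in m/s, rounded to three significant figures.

6.94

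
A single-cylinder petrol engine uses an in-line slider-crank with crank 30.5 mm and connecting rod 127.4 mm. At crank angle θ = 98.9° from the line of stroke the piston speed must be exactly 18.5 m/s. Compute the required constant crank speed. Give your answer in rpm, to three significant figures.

For an in-line slider-crank, |v_piston| = rω|sinθ|·[1 + r cosθ/√(L² − r² sin²θ)].
With r = 0.0305 m, L = 0.1274 m, θ = 98.9°: the bracketed kinematic factor |dx/dθ| = 0.028984 m.
ω = v/|dx/dθ| = 18.5/0.028984 = 638.28 rad/s.
N = 60ω/(2π) = 6095.1 rpm.

6100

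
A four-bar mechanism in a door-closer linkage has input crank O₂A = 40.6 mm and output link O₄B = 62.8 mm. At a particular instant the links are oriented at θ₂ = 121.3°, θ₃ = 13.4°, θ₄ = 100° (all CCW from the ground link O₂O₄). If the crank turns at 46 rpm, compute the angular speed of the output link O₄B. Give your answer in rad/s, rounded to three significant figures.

2.97

ω₂ = 4.817 rad/s (from 46 rpm).
Differentiating the loop-closure r₂e^{iθ₂}+r₃e^{iθ₃}=r₁+r₄e^{iθ₄} gives r₂ω₂e^{iθ₂}+r₃ω₃e^{iθ₃}=r₄ω₄e^{iθ₄}.
Eliminating the other unknown: ω₄ = r₂ω₂ sin(θ₂−θ₃) / [r₄ sin(θ₄−θ₃)].
Numerator sine = +0.95159; denominator sine = +0.99824.
Result = 0.0406·4.817·(+0.95159) / (0.0628·(+0.99824)) = +2.9687 rad/s; magnitude 2.9687 rad/s.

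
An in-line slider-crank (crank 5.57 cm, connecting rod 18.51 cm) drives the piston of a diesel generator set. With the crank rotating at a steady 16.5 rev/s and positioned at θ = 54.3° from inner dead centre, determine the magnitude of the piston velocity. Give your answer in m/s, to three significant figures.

5.54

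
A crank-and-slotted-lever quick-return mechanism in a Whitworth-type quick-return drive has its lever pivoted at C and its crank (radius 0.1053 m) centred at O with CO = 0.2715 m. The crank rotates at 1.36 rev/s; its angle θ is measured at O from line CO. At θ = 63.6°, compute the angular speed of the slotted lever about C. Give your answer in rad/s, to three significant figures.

1.85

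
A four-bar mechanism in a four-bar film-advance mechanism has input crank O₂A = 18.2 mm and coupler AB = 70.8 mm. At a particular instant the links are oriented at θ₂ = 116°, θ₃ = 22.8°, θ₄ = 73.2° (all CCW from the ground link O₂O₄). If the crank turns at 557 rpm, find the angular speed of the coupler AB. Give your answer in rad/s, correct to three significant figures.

13.2

ω₂ = 58.33 rad/s (from 557 rpm).
Differentiating the loop-closure r₂e^{iθ₂}+r₃e^{iθ₃}=r₁+r₄e^{iθ₄} gives r₂ω₂e^{iθ₂}+r₃ω₃e^{iθ₃}=r₄ω₄e^{iθ₄}.
Eliminating the other unknown: ω₃ = r₂ω₂ sin(θ₄−θ₂) / [r₃ sin(θ₃−θ₄)].
Numerator sine = -0.67944; denominator sine = -0.77051.
Result = 0.0182·58.33·(-0.67944) / (0.0708·(-0.77051)) = +13.222 rad/s; magnitude 13.222 rad/s.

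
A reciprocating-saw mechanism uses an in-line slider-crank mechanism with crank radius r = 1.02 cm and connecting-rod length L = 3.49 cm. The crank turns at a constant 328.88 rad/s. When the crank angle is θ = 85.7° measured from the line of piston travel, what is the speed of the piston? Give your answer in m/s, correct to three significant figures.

3.42

ω = 328.9 rad/s
For an in-line slider-crank, x = r cosθ + √(L² − r² sin²θ), so v = −rω sinθ·[1 + r cosθ/√(L² − r² sin²θ)].
With r = 0.0102 m, L = 0.0349 m, θ = 85.7°: √(L² − r² sin²θ) = 0.033385 m.
v = −0.0102·328.9·0.99719·[1 + 0.0102·0.07498/0.033385] = -3.4218 m/s.
|v| = 3.4218 m/s.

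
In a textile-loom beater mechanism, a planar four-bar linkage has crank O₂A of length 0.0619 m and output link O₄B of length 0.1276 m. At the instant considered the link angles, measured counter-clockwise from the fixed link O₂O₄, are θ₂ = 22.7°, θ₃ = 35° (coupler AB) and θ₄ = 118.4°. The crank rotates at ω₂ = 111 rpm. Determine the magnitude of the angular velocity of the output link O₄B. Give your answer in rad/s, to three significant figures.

ω₂ = 11.62 rad/s (from 111 rpm).
Differentiating the loop-closure r₂e^{iθ₂}+r₃e^{iθ₃}=r₁+r₄e^{iθ₄} gives r₂ω₂e^{iθ₂}+r₃ω₃e^{iθ₃}=r₄ω₄e^{iθ₄}.
Eliminating the other unknown: ω₄ = r₂ω₂ sin(θ₂−θ₃) / [r₄ sin(θ₄−θ₃)].
Numerator sine = -0.21303; denominator sine = +0.99337.
Result = 0.0619·11.62·(-0.21303) / (0.1276·(+0.99337)) = -1.2093 rad/s; magnitude 1.2093 rad/s.

1.21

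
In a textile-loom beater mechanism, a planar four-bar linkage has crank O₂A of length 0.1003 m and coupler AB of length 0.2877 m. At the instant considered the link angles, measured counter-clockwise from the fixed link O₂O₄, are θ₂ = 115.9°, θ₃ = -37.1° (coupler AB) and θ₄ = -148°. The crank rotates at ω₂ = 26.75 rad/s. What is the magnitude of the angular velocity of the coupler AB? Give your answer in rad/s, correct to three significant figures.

ω₂ = 26.75 rad/s
Differentiating the loop-closure r₂e^{iθ₂}+r₃e^{iθ₃}=r₁+r₄e^{iθ₄} gives r₂ω₂e^{iθ₂}+r₃ω₃e^{iθ₃}=r₄ω₄e^{iθ₄}.
Eliminating the other unknown: ω₃ = r₂ω₂ sin(θ₄−θ₂) / [r₃ sin(θ₃−θ₄)].
Numerator sine = +0.99434; denominator sine = +0.93420.
Result = 0.1003·26.75·(+0.99434) / (0.2877·(+0.93420)) = +9.9261 rad/s; magnitude 9.9261 rad/s.

9.93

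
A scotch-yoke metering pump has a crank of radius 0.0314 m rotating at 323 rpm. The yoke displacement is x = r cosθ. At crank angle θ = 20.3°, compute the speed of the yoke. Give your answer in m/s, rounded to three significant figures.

ω = 33.82 rad/s (from 323 rpm).
x = r cosθ ⇒ ẋ = −rω sinθ.
|v| = rω|sinθ| = 0.0314·33.82·|sin 20.3°| = 0.36848 m/s.

0.368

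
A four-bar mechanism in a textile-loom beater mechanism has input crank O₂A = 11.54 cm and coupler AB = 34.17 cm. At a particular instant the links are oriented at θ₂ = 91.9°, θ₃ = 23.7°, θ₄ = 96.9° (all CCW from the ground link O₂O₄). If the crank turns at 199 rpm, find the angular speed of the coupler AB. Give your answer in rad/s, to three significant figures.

ω₂ = 20.84 rad/s (from 199 rpm).
Differentiating the loop-closure r₂e^{iθ₂}+r₃e^{iθ₃}=r₁+r₄e^{iθ₄} gives r₂ω₂e^{iθ₂}+r₃ω₃e^{iθ₃}=r₄ω₄e^{iθ₄}.
Eliminating the other unknown: ω₃ = r₂ω₂ sin(θ₄−θ₂) / [r₃ sin(θ₃−θ₄)].
Numerator sine = +0.08716; denominator sine = -0.95732.
Result = 0.1154·20.84·(+0.08716) / (0.3417·(-0.95732)) = -0.64074 rad/s; magnitude 0.64074 rad/s.

0.641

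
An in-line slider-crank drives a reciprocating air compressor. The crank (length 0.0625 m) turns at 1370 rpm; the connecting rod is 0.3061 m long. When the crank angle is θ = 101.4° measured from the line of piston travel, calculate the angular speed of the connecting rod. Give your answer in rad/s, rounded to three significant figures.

ω = 143.5 rad/s (converted from 1370 rpm).
The rod makes angle φ with the slider axis where L sinφ = r sinθ; differentiating, L cosφ·φ̇ = r ω cosθ.
L cosφ = √(L² − r² sin²θ) = 0.29991 m.
|ω_rod| = r ω |cosθ| / √(L² − r² sin²θ) = 0.0625·143.5·0.19766/0.29991 = 5.9096 rad/s.

5.91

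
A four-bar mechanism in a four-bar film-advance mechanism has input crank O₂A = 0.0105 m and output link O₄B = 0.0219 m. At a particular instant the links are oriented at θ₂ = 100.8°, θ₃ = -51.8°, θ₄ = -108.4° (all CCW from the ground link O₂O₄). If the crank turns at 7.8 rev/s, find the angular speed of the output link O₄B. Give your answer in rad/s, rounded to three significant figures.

13.0

ω₂ = 49.01 rad/s (from 7.8 rev/s).
Differentiating the loop-closure r₂e^{iθ₂}+r₃e^{iθ₃}=r₁+r₄e^{iθ₄} gives r₂ω₂e^{iθ₂}+r₃ω₃e^{iθ₃}=r₄ω₄e^{iθ₄}.
Eliminating the other unknown: ω₄ = r₂ω₂ sin(θ₂−θ₃) / [r₄ sin(θ₄−θ₃)].
Numerator sine = +0.46020; denominator sine = -0.83485.
Result = 0.0105·49.01·(+0.46020) / (0.0219·(-0.83485)) = -12.953 rad/s; magnitude 12.953 rad/s.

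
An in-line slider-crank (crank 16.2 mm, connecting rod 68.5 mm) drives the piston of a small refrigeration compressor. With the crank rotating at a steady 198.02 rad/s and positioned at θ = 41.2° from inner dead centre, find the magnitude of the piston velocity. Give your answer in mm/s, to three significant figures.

2490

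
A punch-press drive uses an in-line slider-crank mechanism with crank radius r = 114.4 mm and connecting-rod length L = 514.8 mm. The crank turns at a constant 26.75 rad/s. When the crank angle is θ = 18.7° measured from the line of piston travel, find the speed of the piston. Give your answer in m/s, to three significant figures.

1.19

ω = 26.75 rad/s
For an in-line slider-crank, x = r cosθ + √(L² − r² sin²θ), so v = −rω sinθ·[1 + r cosθ/√(L² − r² sin²θ)].
With r = 0.1144 m, L = 0.5148 m, θ = 18.7°: √(L² − r² sin²θ) = 0.51349 m.
v = −0.1144·26.75·0.32061·[1 + 0.1144·0.94721/0.51349] = -1.1882 m/s.
|v| = 1.1882 m/s.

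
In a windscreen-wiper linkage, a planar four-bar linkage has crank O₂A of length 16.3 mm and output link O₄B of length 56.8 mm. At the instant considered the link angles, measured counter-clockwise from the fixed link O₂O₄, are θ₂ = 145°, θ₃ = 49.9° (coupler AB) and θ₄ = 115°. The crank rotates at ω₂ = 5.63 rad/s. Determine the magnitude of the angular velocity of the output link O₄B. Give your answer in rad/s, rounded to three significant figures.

ω₂ = 5.63 rad/s
Differentiating the loop-closure r₂e^{iθ₂}+r₃e^{iθ₃}=r₁+r₄e^{iθ₄} gives r₂ω₂e^{iθ₂}+r₃ω₃e^{iθ₃}=r₄ω₄e^{iθ₄}.
Eliminating the other unknown: ω₄ = r₂ω₂ sin(θ₂−θ₃) / [r₄ sin(θ₄−θ₃)].
Numerator sine = +0.99604; denominator sine = +0.90704.
Result = 0.0163·5.63·(+0.99604) / (0.0568·(+0.90704)) = +1.7742 rad/s; magnitude 1.7742 rad/s.

1.77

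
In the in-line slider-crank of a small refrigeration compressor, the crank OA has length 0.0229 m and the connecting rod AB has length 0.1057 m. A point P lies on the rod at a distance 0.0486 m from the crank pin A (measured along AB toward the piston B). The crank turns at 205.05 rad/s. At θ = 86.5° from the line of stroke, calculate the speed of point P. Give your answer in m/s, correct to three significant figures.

4.72

ω = 205.1 rad/s.  Crank-pin speed |V_A| = rω = 4.6956 m/s, perpendicular to OA.
Rod angle: sinφ = −(r/L) sinθ ⇒ φ = -12.489°; ω_rod = −rω cosθ/√(L²−r²sin²θ) = -2.7778 rad/s.
V_P = V_A + ω_rod × AP, with AP = 0.0486 m along the rod.
Components: V_Px = −rω sinθ − a·ω_rod·sinφ = -4.7161 m/s;  V_Py = rω cosθ + a·ω_rod·cosφ = +0.15486 m/s.
|V_P| = √(V_Px² + V_Py²) = 4.7186 m/s.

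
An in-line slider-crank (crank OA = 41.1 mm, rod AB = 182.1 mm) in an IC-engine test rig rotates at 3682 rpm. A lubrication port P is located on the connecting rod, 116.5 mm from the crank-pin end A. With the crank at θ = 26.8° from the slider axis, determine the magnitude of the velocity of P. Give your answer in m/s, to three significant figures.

9.54

ω = 385.6 rad/s.  Crank-pin speed |V_A| = rω = 15.847 m/s, perpendicular to OA.
Rod angle: sinφ = −(r/L) sinθ ⇒ φ = -5.841°; ω_rod = −rω cosθ/√(L²−r²sin²θ) = -78.083 rad/s.
V_P = V_A + ω_rod × AP, with AP = 0.1165 m along the rod.
Components: V_Px = −rω sinθ − a·ω_rod·sinφ = -8.0709 m/s;  V_Py = rω cosθ + a·ω_rod·cosφ = +5.0956 m/s.
|V_P| = √(V_Px² + V_Py²) = 9.5449 m/s.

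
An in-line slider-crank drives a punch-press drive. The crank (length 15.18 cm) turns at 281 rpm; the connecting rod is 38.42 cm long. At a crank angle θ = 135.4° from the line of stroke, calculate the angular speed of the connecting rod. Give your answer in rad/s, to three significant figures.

8.62

ω = 29.43 rad/s (converted from 281 rpm).
The rod makes angle φ with the slider axis where L sinφ = r sinθ; differentiating, L cosφ·φ̇ = r ω cosθ.
L cosφ = √(L² − r² sin²θ) = 0.36912 m.
|ω_rod| = r ω |cosθ| / √(L² − r² sin²θ) = 0.1518·29.43·0.71203/0.36912 = 8.6166 rad/s.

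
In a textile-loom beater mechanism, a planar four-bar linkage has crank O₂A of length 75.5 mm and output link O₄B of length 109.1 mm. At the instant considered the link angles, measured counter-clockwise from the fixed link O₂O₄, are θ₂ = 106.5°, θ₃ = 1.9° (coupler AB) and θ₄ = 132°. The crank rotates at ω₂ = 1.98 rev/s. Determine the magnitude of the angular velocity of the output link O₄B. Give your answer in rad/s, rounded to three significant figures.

10.9

ω₂ = 12.44 rad/s (from 1.98 rev/s).
Differentiating the loop-closure r₂e^{iθ₂}+r₃e^{iθ₃}=r₁+r₄e^{iθ₄} gives r₂ω₂e^{iθ₂}+r₃ω₃e^{iθ₃}=r₄ω₄e^{iθ₄}.
Eliminating the other unknown: ω₄ = r₂ω₂ sin(θ₂−θ₃) / [r₄ sin(θ₄−θ₃)].
Numerator sine = +0.96771; denominator sine = +0.76492.
Result = 0.0755·12.44·(+0.96771) / (0.1091·(+0.76492)) = +10.892 rad/s; magnitude 10.892 rad/s.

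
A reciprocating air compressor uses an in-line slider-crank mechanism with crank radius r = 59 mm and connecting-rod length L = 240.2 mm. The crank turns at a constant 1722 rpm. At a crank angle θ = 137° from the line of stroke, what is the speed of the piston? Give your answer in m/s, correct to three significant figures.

ω = 2π·1722/60 = 180.3 rad/s
For an in-line slider-crank, x = r cosθ + √(L² − r² sin²θ), so v = −rω sinθ·[1 + r cosθ/√(L² − r² sin²θ)].
With r = 0.059 m, L = 0.2402 m, θ = 137°: √(L² − r² sin²θ) = 0.23681 m.
v = −0.059·180.3·0.68200·[1 + 0.059·-0.73135/0.23681] = -5.9338 m/s.
|v| = 5.9338 m/s.

5.93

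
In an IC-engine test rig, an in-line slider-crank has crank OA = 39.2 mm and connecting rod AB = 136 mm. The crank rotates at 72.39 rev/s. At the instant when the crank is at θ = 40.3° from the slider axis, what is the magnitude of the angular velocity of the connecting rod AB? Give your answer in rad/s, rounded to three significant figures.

102

ω = 454.8 rad/s (converted from 72.39 rev/s).
The rod makes angle φ with the slider axis where L sinφ = r sinθ; differentiating, L cosφ·φ̇ = r ω cosθ.
L cosφ = √(L² − r² sin²θ) = 0.13362 m.
|ω_rod| = r ω |cosθ| / √(L² − r² sin²θ) = 0.0392·454.8·0.76267/0.13362 = 101.77 rad/s.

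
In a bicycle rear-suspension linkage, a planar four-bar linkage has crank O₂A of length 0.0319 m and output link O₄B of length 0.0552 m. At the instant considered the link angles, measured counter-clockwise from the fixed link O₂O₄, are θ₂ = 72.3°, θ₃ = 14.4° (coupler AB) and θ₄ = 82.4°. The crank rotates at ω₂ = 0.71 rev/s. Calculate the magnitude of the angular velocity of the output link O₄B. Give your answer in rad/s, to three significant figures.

ω₂ = 4.461 rad/s (from 0.71 rev/s).
Differentiating the loop-closure r₂e^{iθ₂}+r₃e^{iθ₃}=r₁+r₄e^{iθ₄} gives r₂ω₂e^{iθ₂}+r₃ω₃e^{iθ₃}=r₄ω₄e^{iθ₄}.
Eliminating the other unknown: ω₄ = r₂ω₂ sin(θ₂−θ₃) / [r₄ sin(θ₄−θ₃)].
Numerator sine = +0.84712; denominator sine = +0.92718.
Result = 0.0319·4.461·(+0.84712) / (0.0552·(+0.92718)) = +2.3554 rad/s; magnitude 2.3554 rad/s.

2.36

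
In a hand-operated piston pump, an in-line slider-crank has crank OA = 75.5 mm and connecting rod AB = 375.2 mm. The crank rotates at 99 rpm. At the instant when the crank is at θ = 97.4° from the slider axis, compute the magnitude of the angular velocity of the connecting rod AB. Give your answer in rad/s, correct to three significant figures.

ω = 10.37 rad/s (converted from 99 rpm).
The rod makes angle φ with the slider axis where L sinφ = r sinθ; differentiating, L cosφ·φ̇ = r ω cosθ.
L cosφ = √(L² − r² sin²θ) = 0.36765 m.
|ω_rod| = r ω |cosθ| / √(L² − r² sin²θ) = 0.0755·10.37·0.12880/0.36765 = 0.2742 rad/s.

0.274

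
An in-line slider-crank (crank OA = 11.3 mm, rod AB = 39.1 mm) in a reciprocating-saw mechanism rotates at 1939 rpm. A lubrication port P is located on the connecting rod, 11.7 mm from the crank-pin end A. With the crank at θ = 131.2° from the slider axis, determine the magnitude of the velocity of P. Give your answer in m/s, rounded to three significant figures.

1.94

ω = 203.1 rad/s.  Crank-pin speed |V_A| = rω = 2.2945 m/s, perpendicular to OA.
Rod angle: sinφ = −(r/L) sinθ ⇒ φ = -12.559°; ω_rod = −rω cosθ/√(L²−r²sin²θ) = +39.601 rad/s.
V_P = V_A + ω_rod × AP, with AP = 0.0117 m along the rod.
Components: V_Px = −rω sinθ − a·ω_rod·sinφ = -1.6257 m/s;  V_Py = rω cosθ + a·ω_rod·cosφ = -1.0591 m/s.
|V_P| = √(V_Px² + V_Py²) = 1.9402 m/s.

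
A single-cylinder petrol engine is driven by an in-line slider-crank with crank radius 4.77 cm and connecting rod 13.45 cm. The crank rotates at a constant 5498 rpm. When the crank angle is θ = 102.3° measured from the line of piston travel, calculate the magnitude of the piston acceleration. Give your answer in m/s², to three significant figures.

8770

ω = 2π·5498/60 = 575.7 rad/s
x(θ) = r cosθ + √(L² − r² sin²θ); with ω constant, a = ω²·d²x/dθ².
d²x/dθ² = −r cosθ − r²(cos2θ)/√u − r⁴ sin²2θ/(4u^{3/2}),  u = L² − r² sin²θ = 0.0159182 m².
Substituting r = 0.0477 m, L = 0.1345 m, θ = 102.3°: d²x/dθ² = +0.026447 m.
a = ω²·d²x/dθ² = (575.7)²·(+0.026447) = +8766.8 m/s²;  |a| = 8766.8 m/s².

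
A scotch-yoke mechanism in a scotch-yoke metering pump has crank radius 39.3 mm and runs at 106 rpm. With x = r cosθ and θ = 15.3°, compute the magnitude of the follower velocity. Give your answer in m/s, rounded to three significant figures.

ω = 11.1 rad/s (from 106 rpm).
x = r cosθ ⇒ ẋ = −rω sinθ.
|v| = rω|sinθ| = 0.0393·11.1·|sin 15.3°| = 0.11511 m/s.

0.115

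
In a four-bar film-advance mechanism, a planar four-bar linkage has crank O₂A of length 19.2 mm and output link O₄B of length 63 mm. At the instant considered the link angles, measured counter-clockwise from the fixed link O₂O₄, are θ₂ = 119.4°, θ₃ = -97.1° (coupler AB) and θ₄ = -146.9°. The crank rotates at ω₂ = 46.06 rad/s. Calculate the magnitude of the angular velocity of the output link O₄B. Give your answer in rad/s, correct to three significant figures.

10.9

ω₂ = 46.06 rad/s
Differentiating the loop-closure r₂e^{iθ₂}+r₃e^{iθ₃}=r₁+r₄e^{iθ₄} gives r₂ω₂e^{iθ₂}+r₃ω₃e^{iθ₃}=r₄ω₄e^{iθ₄}.
Eliminating the other unknown: ω₄ = r₂ω₂ sin(θ₂−θ₃) / [r₄ sin(θ₄−θ₃)].
Numerator sine = -0.59482; denominator sine = -0.76380.
Result = 0.0192·46.06·(-0.59482) / (0.063·(-0.76380)) = +10.932 rad/s; magnitude 10.932 rad/s.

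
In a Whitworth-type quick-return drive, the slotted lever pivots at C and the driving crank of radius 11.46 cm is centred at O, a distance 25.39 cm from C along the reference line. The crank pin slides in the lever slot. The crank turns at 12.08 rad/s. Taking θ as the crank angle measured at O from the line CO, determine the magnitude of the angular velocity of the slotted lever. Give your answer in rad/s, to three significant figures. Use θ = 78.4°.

ω = 12.08 rad/s
Crank pin A relative to C: A = (d + r cosθ, r sinθ); lever angle φ = atan2(r sinθ, d + r cosθ).
Differentiating tanφ: φ̇ = rω(d cosθ + r)/(d² + r² + 2dr cosθ).
d² + r² + 2dr cosθ = |CA|² = 0.0892999 m²;  d cosθ + r = +0.16565 m.
|ω_lever| = |0.1146·12.08·+0.16565| / 0.0892999 = 2.568 rad/s.

2.57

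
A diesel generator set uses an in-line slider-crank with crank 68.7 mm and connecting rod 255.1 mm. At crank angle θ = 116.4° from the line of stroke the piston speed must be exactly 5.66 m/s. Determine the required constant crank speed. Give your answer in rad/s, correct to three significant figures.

105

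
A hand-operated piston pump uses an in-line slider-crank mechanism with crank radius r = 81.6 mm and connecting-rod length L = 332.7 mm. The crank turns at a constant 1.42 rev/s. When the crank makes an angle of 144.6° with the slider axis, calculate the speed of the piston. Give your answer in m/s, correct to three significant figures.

ω = 2π·1.42 = 8.922 rad/s
For an in-line slider-crank, x = r cosθ + √(L² − r² sin²θ), so v = −rω sinθ·[1 + r cosθ/√(L² − r² sin²θ)].
With r = 0.0816 m, L = 0.3327 m, θ = 144.6°: √(L² − r² sin²θ) = 0.32932 m.
v = −0.0816·8.922·0.57928·[1 + 0.0816·-0.81513/0.32932] = -0.33656 m/s.
|v| = 0.33656 m/s.

0.337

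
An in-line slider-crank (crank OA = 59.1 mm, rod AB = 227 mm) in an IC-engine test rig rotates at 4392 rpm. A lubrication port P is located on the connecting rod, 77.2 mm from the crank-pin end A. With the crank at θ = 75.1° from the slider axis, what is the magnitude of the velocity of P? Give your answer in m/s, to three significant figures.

27.3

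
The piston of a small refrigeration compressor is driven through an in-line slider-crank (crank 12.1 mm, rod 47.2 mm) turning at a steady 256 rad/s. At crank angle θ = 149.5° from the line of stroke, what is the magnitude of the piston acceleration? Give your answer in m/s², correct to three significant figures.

ω = 256 rad/s
x(θ) = r cosθ + √(L² − r² sin²θ); with ω constant, a = ω²·d²x/dθ².
d²x/dθ² = −r cosθ − r²(cos2θ)/√u − r⁴ sin²2θ/(4u^{3/2}),  u = L² − r² sin²θ = 0.00219013 m².
Substituting r = 0.0121 m, L = 0.0472 m, θ = 149.5°: d²x/dθ² = +0.008869 m.
a = ω²·d²x/dθ² = (256)²·(+0.008869) = +581.24 m/s²;  |a| = 581.24 m/s².

581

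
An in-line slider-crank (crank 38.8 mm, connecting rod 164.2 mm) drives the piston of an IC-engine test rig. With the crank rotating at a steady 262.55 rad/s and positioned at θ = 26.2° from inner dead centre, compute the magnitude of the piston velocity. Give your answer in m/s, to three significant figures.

5.46

ω = 262.6 rad/s
For an in-line slider-crank, x = r cosθ + √(L² − r² sin²θ), so v = −rω sinθ·[1 + r cosθ/√(L² − r² sin²θ)].
With r = 0.0388 m, L = 0.1642 m, θ = 26.2°: √(L² − r² sin²θ) = 0.1633 m.
v = −0.0388·262.6·0.44151·[1 + 0.0388·0.89726/0.1633] = -5.4564 m/s.
|v| = 5.4564 m/s.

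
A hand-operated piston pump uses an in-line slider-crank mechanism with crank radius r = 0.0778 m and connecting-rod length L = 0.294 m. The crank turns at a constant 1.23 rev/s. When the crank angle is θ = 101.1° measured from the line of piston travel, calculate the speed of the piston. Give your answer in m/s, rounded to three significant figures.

ω = 2π·1.23 = 7.728 rad/s
For an in-line slider-crank, x = r cosθ + √(L² − r² sin²θ), so v = −rω sinθ·[1 + r cosθ/√(L² − r² sin²θ)].
With r = 0.0778 m, L = 0.294 m, θ = 101.1°: √(L² − r² sin²θ) = 0.28391 m.
v = −0.0778·7.728·0.98129·[1 + 0.0778·-0.19252/0.28391] = -0.55889 m/s.
|v| = 0.55889 m/s.

0.559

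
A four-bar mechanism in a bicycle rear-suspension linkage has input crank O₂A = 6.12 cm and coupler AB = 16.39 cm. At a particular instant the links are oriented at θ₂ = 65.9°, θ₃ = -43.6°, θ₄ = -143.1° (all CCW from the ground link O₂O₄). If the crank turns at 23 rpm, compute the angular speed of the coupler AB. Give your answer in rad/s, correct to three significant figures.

ω₂ = 2.409 rad/s (from 23 rpm).
Differentiating the loop-closure r₂e^{iθ₂}+r₃e^{iθ₃}=r₁+r₄e^{iθ₄} gives r₂ω₂e^{iθ₂}+r₃ω₃e^{iθ₃}=r₄ω₄e^{iθ₄}.
Eliminating the other unknown: ω₃ = r₂ω₂ sin(θ₄−θ₂) / [r₃ sin(θ₃−θ₄)].
Numerator sine = +0.48481; denominator sine = +0.98629.
Result = 0.0612·2.409·(+0.48481) / (0.1639·(+0.98629)) = +0.44208 rad/s; magnitude 0.44208 rad/s.

0.442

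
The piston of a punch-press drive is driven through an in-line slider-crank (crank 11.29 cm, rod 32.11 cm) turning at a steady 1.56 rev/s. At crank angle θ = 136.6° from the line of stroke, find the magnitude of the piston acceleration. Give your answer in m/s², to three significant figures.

ω = 2π·1.56 = 9.802 rad/s
x(θ) = r cosθ + √(L² − r² sin²θ); with ω constant, a = ω²·d²x/dθ².
d²x/dθ² = −r cosθ − r²(cos2θ)/√u − r⁴ sin²2θ/(4u^{3/2}),  u = L² − r² sin²θ = 0.0970878 m².
Substituting r = 0.1129 m, L = 0.3211 m, θ = 136.6°: d²x/dθ² = +0.078408 m.
a = ω²·d²x/dθ² = (9.802)²·(+0.078408) = +7.533 m/s²;  |a| = 7.533 m/s².

7.53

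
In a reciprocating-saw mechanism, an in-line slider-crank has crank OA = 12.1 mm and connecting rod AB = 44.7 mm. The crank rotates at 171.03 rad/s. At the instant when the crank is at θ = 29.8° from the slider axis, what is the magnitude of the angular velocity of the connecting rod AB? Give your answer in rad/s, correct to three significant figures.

40.5

ω = 171 rad/s
The rod makes angle φ with the slider axis where L sinφ = r sinθ; differentiating, L cosφ·φ̇ = r ω cosθ.
L cosφ = √(L² − r² sin²θ) = 0.044294 m.
|ω_rod| = r ω |cosθ| / √(L² − r² sin²θ) = 0.0121·171·0.86777/0.044294 = 40.543 rad/s.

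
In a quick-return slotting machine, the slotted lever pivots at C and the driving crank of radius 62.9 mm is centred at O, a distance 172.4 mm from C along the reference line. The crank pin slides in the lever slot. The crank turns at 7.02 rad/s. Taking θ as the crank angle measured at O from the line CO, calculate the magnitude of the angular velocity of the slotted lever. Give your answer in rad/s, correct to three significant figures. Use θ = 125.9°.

0.805

ω = 7.02 rad/s
Crank pin A relative to C: A = (d + r cosθ, r sinθ); lever angle φ = atan2(r sinθ, d + r cosθ).
Differentiating tanφ: φ̇ = rω(d cosθ + r)/(d² + r² + 2dr cosθ).
d² + r² + 2dr cosθ = |CA|² = 0.020961 m²;  d cosθ + r = -0.038191 m.
|ω_lever| = |0.0629·7.02·-0.038191| / 0.020961 = 0.80451 rad/s.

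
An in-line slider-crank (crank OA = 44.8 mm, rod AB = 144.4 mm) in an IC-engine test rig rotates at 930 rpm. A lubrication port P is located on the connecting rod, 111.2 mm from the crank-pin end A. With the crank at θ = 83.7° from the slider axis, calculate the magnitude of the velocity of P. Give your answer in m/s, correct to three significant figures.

4.46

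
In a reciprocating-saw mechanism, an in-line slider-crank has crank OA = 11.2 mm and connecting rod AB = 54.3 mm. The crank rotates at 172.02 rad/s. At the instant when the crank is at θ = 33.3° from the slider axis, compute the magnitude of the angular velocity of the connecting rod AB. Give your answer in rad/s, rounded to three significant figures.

29.8

ω = 172 rad/s
The rod makes angle φ with the slider axis where L sinφ = r sinθ; differentiating, L cosφ·φ̇ = r ω cosθ.
L cosφ = √(L² − r² sin²θ) = 0.053951 m.
|ω_rod| = r ω |cosθ| / √(L² − r² sin²θ) = 0.0112·172·0.83581/0.053951 = 29.847 rad/s.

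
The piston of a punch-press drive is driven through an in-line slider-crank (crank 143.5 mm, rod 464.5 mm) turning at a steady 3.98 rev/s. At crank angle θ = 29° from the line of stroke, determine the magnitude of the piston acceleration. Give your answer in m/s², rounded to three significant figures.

93.8

ω = 2π·3.98 = 25.01 rad/s
x(θ) = r cosθ + √(L² − r² sin²θ); with ω constant, a = ω²·d²x/dθ².
d²x/dθ² = −r cosθ − r²(cos2θ)/√u − r⁴ sin²2θ/(4u^{3/2}),  u = L² − r² sin²θ = 0.21092 m².
Substituting r = 0.1435 m, L = 0.4645 m, θ = 29°: d²x/dθ² = -0.15006 m.
a = ω²·d²x/dθ² = (25.01)²·(-0.15006) = -93.838 m/s²;  |a| = 93.838 m/s².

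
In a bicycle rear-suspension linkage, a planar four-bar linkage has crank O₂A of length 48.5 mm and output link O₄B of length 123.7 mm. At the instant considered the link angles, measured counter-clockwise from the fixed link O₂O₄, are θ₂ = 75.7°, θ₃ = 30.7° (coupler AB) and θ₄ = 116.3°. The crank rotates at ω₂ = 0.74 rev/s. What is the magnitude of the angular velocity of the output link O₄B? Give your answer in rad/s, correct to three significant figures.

1.29

ω₂ = 4.65 rad/s (from 0.74 rev/s).
Differentiating the loop-closure r₂e^{iθ₂}+r₃e^{iθ₃}=r₁+r₄e^{iθ₄} gives r₂ω₂e^{iθ₂}+r₃ω₃e^{iθ₃}=r₄ω₄e^{iθ₄}.
Eliminating the other unknown: ω₄ = r₂ω₂ sin(θ₂−θ₃) / [r₄ sin(θ₄−θ₃)].
Numerator sine = +0.70711; denominator sine = +0.99705.
Result = 0.0485·4.65·(+0.70711) / (0.1237·(+0.99705)) = +1.2929 rad/s; magnitude 1.2929 rad/s.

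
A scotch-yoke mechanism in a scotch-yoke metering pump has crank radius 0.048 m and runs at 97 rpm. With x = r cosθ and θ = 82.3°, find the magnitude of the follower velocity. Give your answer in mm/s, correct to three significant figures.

ω = 10.16 rad/s (from 97 rpm).
x = r cosθ ⇒ ẋ = −rω sinθ.
|v| = rω|sinθ| = 0.048·10.16·|sin 82.3°| = 0.48318 m/s = 483.18 mm/s.

483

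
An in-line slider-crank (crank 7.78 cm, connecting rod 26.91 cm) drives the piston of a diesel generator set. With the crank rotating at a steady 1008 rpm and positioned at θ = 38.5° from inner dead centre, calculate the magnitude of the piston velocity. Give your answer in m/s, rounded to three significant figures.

6.29

ω = 2π·1008/60 = 105.6 rad/s
For an in-line slider-crank, x = r cosθ + √(L² − r² sin²θ), so v = −rω sinθ·[1 + r cosθ/√(L² − r² sin²θ)].
With r = 0.0778 m, L = 0.2691 m, θ = 38.5°: √(L² − r² sin²θ) = 0.26471 m.
v = −0.0778·105.6·0.62251·[1 + 0.0778·0.78261/0.26471] = -6.2882 m/s.
|v| = 6.2882 m/s.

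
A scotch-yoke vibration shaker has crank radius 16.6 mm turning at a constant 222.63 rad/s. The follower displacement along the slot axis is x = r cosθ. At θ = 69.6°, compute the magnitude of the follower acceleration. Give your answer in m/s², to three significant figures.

287

ω = 222.6 rad/s
x = r cosθ ⇒ ẍ = −rω² cosθ (ω constant).
|a| = rω²|cosθ| = 0.0166·(222.6)²·|cos 69.6°| = 286.79 m/s².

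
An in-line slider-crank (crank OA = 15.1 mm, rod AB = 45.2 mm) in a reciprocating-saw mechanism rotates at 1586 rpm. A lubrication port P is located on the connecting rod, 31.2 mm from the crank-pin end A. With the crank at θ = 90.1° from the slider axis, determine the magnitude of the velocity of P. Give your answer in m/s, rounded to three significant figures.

ω = 166.1 rad/s.  Crank-pin speed |V_A| = rω = 2.5079 m/s, perpendicular to OA.
Rod angle: sinφ = −(r/L) sinθ ⇒ φ = -19.516°; ω_rod = −rω cosθ/√(L²−r²sin²θ) = +0.10274 rad/s.
V_P = V_A + ω_rod × AP, with AP = 0.0312 m along the rod.
Components: V_Px = −rω sinθ − a·ω_rod·sinφ = -2.5068 m/s;  V_Py = rω cosθ + a·ω_rod·cosφ = -0.0013557 m/s.
|V_P| = √(V_Px² + V_Py²) = 2.5068 m/s.

2.51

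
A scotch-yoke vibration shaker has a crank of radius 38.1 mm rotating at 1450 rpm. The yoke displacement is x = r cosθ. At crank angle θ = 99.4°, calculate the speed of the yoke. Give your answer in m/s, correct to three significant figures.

5.71

ω = 151.8 rad/s (from 1450 rpm).
x = r cosθ ⇒ ẋ = −rω sinθ.
|v| = rω|sinθ| = 0.0381·151.8·|sin 99.4°| = 5.7076 m/s.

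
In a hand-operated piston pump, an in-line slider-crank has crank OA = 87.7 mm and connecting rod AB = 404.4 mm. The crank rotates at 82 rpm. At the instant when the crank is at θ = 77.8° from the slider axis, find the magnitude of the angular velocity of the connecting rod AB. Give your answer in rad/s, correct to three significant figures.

0.403

ω = 8.587 rad/s (converted from 82 rpm).
The rod makes angle φ with the slider axis where L sinφ = r sinθ; differentiating, L cosφ·φ̇ = r ω cosθ.
L cosφ = √(L² − r² sin²θ) = 0.39521 m.
|ω_rod| = r ω |cosθ| / √(L² − r² sin²θ) = 0.0877·8.587·0.21132/0.39521 = 0.40268 rad/s.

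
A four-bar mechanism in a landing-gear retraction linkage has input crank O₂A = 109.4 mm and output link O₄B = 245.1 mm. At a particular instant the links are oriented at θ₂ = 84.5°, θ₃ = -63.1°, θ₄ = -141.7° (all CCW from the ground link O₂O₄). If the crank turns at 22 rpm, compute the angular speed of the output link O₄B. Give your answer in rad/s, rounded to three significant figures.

ω₂ = 2.304 rad/s (from 22 rpm).
Differentiating the loop-closure r₂e^{iθ₂}+r₃e^{iθ₃}=r₁+r₄e^{iθ₄} gives r₂ω₂e^{iθ₂}+r₃ω₃e^{iθ₃}=r₄ω₄e^{iθ₄}.
Eliminating the other unknown: ω₄ = r₂ω₂ sin(θ₂−θ₃) / [r₄ sin(θ₄−θ₃)].
Numerator sine = +0.53583; denominator sine = -0.98027.
Result = 0.1094·2.304·(+0.53583) / (0.2451·(-0.98027)) = -0.56209 rad/s; magnitude 0.56209 rad/s.

0.562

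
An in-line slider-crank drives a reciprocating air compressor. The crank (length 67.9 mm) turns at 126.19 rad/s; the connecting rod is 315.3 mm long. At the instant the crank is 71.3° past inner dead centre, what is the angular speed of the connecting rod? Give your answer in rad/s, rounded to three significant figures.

ω = 126.2 rad/s
The rod makes angle φ with the slider axis where L sinφ = r sinθ; differentiating, L cosφ·φ̇ = r ω cosθ.
L cosφ = √(L² − r² sin²θ) = 0.30867 m.
|ω_rod| = r ω |cosθ| / √(L² − r² sin²θ) = 0.0679·126.2·0.32061/0.30867 = 8.8998 rad/s.

8.90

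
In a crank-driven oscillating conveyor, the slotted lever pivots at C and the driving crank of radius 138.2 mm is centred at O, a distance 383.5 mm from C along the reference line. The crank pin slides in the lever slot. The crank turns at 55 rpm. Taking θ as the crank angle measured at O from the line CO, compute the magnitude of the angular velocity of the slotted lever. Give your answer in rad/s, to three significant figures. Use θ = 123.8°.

ω = 5.76 rad/s (from 55 rpm).
Crank pin A relative to C: A = (d + r cosθ, r sinθ); lever angle φ = atan2(r sinθ, d + r cosθ).
Differentiating tanφ: φ̇ = rω(d cosθ + r)/(d² + r² + 2dr cosθ).
d² + r² + 2dr cosθ = |CA|² = 0.107204 m²;  d cosθ + r = -0.075139 m.
|ω_lever| = |0.1382·5.76·-0.075139| / 0.107204 = 0.5579 rad/s.

0.558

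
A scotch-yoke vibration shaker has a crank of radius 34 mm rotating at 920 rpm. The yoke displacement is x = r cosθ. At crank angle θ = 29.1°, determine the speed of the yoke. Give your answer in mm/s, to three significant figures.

1590

ω = 96.34 rad/s (from 920 rpm).
x = r cosθ ⇒ ẋ = −rω sinθ.
|v| = rω|sinθ| = 0.034·96.34·|sin 29.1°| = 1.5931 m/s = 1593.1 mm/s.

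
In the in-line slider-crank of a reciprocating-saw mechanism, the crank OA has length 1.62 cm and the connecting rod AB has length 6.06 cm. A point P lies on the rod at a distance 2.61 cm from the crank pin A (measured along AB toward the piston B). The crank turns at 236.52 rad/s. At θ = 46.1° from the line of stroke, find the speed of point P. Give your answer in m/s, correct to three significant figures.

3.35

ω = 236.5 rad/s.  Crank-pin speed |V_A| = rω = 3.8316 m/s, perpendicular to OA.
Rod angle: sinφ = −(r/L) sinθ ⇒ φ = -11.106°; ω_rod = −rω cosθ/√(L²−r²sin²θ) = -44.679 rad/s.
V_P = V_A + ω_rod × AP, with AP = 0.0261 m along the rod.
Components: V_Px = −rω sinθ − a·ω_rod·sinφ = -2.9855 m/s;  V_Py = rω cosθ + a·ω_rod·cosφ = +1.5126 m/s.
|V_P| = √(V_Px² + V_Py²) = 3.3468 m/s.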